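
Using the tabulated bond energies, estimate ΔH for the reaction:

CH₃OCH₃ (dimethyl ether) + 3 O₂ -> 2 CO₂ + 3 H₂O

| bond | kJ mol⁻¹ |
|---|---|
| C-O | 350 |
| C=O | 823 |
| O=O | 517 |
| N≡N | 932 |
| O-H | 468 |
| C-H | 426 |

ΔH ≈ −1293 kJ

Bonds broken (reactants):
  C-H: 6 × 426 = 2556
  C-O: 2 × 350 = 700
  O=O: 3 × 517 = 1551
  Σ(broken) = 4807 kJ
Bonds formed (products):
  C=O: 4 × 823 = 3292
  O-H: 6 × 468 = 2808
  Σ(formed) = 6100 kJ
ΔH = Σ(broken) − Σ(formed) = 4807 − 6100 = −1293 kJ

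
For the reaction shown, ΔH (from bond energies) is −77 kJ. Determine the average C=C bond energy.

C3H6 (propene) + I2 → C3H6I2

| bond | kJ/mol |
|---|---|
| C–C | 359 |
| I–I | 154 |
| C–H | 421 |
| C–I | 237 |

Let D be the C=C bond energy.
Σ(broken) = 1×359 + 6×421 + 1×D + 1×154 = 3039 + D
Σ(formed) = 2×359 + 6×421 + 2×237 = 3718
ΔH = Σ(broken) − Σ(formed) = (3039 + D) − (3718) = −679 + D
Setting this equal to −77 kJ gives D = 602 kJ/mol.

D(C=C) ≈ 602 kJ/mol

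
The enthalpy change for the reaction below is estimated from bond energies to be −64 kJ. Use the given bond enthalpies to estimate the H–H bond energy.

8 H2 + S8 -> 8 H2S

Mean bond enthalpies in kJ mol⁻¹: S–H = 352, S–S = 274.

D(H–H) ≈ 422 kJ/mol

Let D be the H–H bond energy.
Σ(broken) = 8×D + 8×274 = 2192 + 8D
Σ(formed) = 16×352 = 5632
ΔH = Σ(broken) − Σ(formed) = (2192 + 8D) − (5632) = −3440 + 8D
Setting this equal to −64 kJ gives 8D = 3376, so D = 422 kJ/mol.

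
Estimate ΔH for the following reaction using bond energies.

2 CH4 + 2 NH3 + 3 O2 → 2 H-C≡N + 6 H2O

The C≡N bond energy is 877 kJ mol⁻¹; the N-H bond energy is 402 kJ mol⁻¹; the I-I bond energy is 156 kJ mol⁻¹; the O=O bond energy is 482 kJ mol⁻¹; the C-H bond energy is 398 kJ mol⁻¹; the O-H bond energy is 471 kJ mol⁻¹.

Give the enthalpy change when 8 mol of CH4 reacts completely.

Bonds broken (reactants):
  C-H: 8 × 398 = 3184
  N-H: 6 × 402 = 2412
  O=O: 3 × 482 = 1446
  Σ(broken) = 7042 kJ
Bonds formed (products):
  C≡N: 2 × 877 = 1754
  C-H: 2 × 398 = 796
  O-H: 12 × 471 = 5652
  Σ(formed) = 8202 kJ
ΔH = Σ(broken) − Σ(formed) = 7042 − 8202 = −1160 kJ
For 4× the reaction as written: 4 × (−1160) = −4640 kJ

ΔH = −4640 kJ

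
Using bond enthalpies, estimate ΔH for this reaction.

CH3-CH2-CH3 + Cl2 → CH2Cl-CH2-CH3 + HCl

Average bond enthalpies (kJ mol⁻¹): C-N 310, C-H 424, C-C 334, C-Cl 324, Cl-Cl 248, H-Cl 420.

ΔH ≈ −72 kJ

Bonds broken (reactants):
  C-C: 2 × 334 = 668
  C-H: 8 × 424 = 3392
  Cl-Cl: 1 × 248 = 248
  Σ(broken) = 4308 kJ
Bonds formed (products):
  C-C: 2 × 334 = 668
  C-Cl: 1 × 324 = 324
  C-H: 7 × 424 = 2968
  H-Cl: 1 × 420 = 420
  Σ(formed) = 4380 kJ
ΔH = Σ(broken) − Σ(formed) = 4308 − 4380 = −72 kJ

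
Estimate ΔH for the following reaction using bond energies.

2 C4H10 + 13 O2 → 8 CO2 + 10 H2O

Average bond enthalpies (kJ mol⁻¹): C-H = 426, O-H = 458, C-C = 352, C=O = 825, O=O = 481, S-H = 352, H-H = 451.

Bonds broken (reactants):
  C-C: 6 × 352 = 2112
  C-H: 20 × 426 = 8520
  O=O: 13 × 481 = 6253
  Σ(broken) = 16885 kJ
Bonds formed (products):
  C=O: 16 × 825 = 13200
  O-H: 20 × 458 = 9160
  Σ(formed) = 22360 kJ
ΔH = Σ(broken) − Σ(formed) = 16885 − 22360 = −5475 kJ

ΔH ≈ −5475 kJ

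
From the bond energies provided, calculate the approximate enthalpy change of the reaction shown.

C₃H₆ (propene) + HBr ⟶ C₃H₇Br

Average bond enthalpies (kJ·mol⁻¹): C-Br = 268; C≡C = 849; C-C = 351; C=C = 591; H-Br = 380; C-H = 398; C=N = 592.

ΔH ≈ −46 kJ

Bonds broken (reactants):
  C-C: 1 × 351 = 351
  C-H: 6 × 398 = 2388
  C=C: 1 × 591 = 591
  H-Br: 1 × 380 = 380
  Σ(broken) = 3710 kJ
Bonds formed (products):
  C-Br: 1 × 268 = 268
  C-C: 2 × 351 = 702
  C-H: 7 × 398 = 2786
  Σ(formed) = 3756 kJ
ΔH = Σ(broken) − Σ(formed) = 3710 − 3756 = −46 kJ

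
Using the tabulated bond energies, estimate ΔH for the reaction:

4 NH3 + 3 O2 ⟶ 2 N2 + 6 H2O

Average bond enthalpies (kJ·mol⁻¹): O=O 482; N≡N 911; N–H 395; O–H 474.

Bonds broken (reactants):
  N–H: 12 × 395 = 4740
  O=O: 3 × 482 = 1446
  Σ(broken) = 6186 kJ
Bonds formed (products):
  N≡N: 2 × 911 = 1822
  O–H: 12 × 474 = 5688
  Σ(formed) = 7510 kJ
ΔH = Σ(broken) − Σ(formed) = 6186 − 7510 = −1324 kJ

ΔH ≈ −1324 kJ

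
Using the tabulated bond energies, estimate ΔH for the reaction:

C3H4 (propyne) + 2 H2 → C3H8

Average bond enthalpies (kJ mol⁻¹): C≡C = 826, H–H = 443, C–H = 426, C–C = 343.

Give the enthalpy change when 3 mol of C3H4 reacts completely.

Bonds broken (reactants):
  C≡C: 1 × 826 = 826
  C–C: 1 × 343 = 343
  C–H: 4 × 426 = 1704
  H–H: 2 × 443 = 886
  Σ(broken) = 3759 kJ
Bonds formed (products):
  C–C: 2 × 343 = 686
  C–H: 8 × 426 = 3408
  Σ(formed) = 4094 kJ
ΔH = Σ(broken) − Σ(formed) = 3759 − 4094 = −335 kJ
For 3× the reaction as written: 3 × (−335) = −1005 kJ

ΔH = −1005 kJ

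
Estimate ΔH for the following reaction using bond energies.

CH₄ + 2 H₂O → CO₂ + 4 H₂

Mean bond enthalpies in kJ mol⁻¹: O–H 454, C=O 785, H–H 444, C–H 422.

ΔH ≈ +158 kJ

Bonds broken (reactants):
  C–H: 4 × 422 = 1688
  O–H: 4 × 454 = 1816
  Σ(broken) = 3504 kJ
Bonds formed (products):
  C=O: 2 × 785 = 1570
  H–H: 4 × 444 = 1776
  Σ(formed) = 3346 kJ
ΔH = Σ(broken) − Σ(formed) = 3504 − 3346 = +158 kJ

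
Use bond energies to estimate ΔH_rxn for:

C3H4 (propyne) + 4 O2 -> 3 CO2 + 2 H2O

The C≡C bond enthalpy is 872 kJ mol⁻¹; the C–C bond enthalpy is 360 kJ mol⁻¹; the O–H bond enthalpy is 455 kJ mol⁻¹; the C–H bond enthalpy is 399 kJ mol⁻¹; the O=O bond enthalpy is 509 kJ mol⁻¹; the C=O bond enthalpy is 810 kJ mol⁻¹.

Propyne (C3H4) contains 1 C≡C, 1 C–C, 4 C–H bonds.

ΔH ≈ −1816 kJ

Bonds broken (reactants):
  C≡C: 1 × 872 = 872
  C–C: 1 × 360 = 360
  C–H: 4 × 399 = 1596
  O=O: 4 × 509 = 2036
  Σ(broken) = 4864 kJ
Bonds formed (products):
  C=O: 6 × 810 = 4860
  O–H: 4 × 455 = 1820
  Σ(formed) = 6680 kJ
ΔH = Σ(broken) − Σ(formed) = 4864 − 6680 = −1816 kJ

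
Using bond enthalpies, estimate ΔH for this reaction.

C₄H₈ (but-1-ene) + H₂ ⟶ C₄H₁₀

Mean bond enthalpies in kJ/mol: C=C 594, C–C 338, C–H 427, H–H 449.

ΔH ≈ −149 kJ

Bonds broken (reactants):
  C–C: 2 × 338 = 676
  C–H: 8 × 427 = 3416
  C=C: 1 × 594 = 594
  H–H: 1 × 449 = 449
  Σ(broken) = 5135 kJ
Bonds formed (products):
  C–C: 3 × 338 = 1014
  C–H: 10 × 427 = 4270
  Σ(formed) = 5284 kJ
ΔH = Σ(broken) − Σ(formed) = 5135 − 5284 = −149 kJ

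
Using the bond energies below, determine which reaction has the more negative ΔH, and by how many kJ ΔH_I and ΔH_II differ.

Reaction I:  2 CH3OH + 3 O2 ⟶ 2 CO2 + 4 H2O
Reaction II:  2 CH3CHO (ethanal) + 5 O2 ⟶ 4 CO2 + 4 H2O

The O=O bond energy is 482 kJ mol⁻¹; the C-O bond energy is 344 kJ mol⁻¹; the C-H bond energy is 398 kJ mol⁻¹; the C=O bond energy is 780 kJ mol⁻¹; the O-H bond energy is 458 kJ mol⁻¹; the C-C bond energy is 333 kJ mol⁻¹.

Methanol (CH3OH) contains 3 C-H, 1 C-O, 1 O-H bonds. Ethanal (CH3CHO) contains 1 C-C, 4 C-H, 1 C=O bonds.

Reaction I:
  Bonds broken (reactants):
    C-H: 6 × 398 = 2388
    C-O: 2 × 344 = 688
    O-H: 2 × 458 = 916
    O=O: 3 × 482 = 1446
    Σ(broken) = 5438 kJ
  Bonds formed (products):
    C=O: 4 × 780 = 3120
    O-H: 8 × 458 = 3664
    Σ(formed) = 6784 kJ
  ΔH_I = 5438 − 6784 = −1346 kJ
Reaction II:
  Bonds broken (reactants):
    C-C: 2 × 333 = 666
    C-H: 8 × 398 = 3184
    C=O: 2 × 780 = 1560
    O=O: 5 × 482 = 2410
    Σ(broken) = 7820 kJ
  Bonds formed (products):
    C=O: 8 × 780 = 6240
    O-H: 8 × 458 = 3664
    Σ(formed) = 9904 kJ
  ΔH_II = 7820 − 9904 = −2084 kJ
ΔH_I − ΔH_II = +738 kJ, so reaction II has the more negative ΔH; |ΔH_I − ΔH_II| = 738 kJ.

Reaction II, by 738 kJ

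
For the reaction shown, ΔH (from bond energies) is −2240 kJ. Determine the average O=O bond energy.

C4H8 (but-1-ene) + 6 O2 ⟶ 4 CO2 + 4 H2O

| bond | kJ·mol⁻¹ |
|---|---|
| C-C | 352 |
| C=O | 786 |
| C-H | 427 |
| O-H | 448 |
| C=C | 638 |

Let D be the O=O bond energy.
Σ(broken) = 2×352 + 8×427 + 1×638 + 6×D = 4758 + 6D
Σ(formed) = 8×786 + 8×448 = 9872
ΔH = Σ(broken) − Σ(formed) = (4758 + 6D) − (9872) = −5114 + 6D
Setting this equal to −2240 kJ gives 6D = 2874, so D = 479 kJ/mol.

D(O=O) ≈ 479 kJ/mol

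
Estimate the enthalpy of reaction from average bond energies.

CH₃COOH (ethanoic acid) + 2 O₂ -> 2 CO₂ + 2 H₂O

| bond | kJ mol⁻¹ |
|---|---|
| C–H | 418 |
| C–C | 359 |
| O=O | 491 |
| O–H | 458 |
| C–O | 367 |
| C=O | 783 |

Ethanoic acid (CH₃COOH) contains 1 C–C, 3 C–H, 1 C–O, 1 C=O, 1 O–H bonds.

Bonds broken (reactants):
  C–C: 1 × 359 = 359
  C–H: 3 × 418 = 1254
  C–O: 1 × 367 = 367
  C=O: 1 × 783 = 783
  O–H: 1 × 458 = 458
  O=O: 2 × 491 = 982
  Σ(broken) = 4203 kJ
Bonds formed (products):
  C=O: 4 × 783 = 3132
  O–H: 4 × 458 = 1832
  Σ(formed) = 4964 kJ
ΔH = Σ(broken) − Σ(formed) = 4203 − 4964 = −761 kJ

ΔH ≈ −761 kJ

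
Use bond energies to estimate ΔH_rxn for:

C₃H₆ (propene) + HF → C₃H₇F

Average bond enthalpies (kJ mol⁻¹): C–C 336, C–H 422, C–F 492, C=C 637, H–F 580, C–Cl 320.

Bonds broken (reactants):
  C–C: 1 × 336 = 336
  C–H: 6 × 422 = 2532
  C=C: 1 × 637 = 637
  H–F: 1 × 580 = 580
  Σ(broken) = 4085 kJ
Bonds formed (products):
  C–C: 2 × 336 = 672
  C–F: 1 × 492 = 492
  C–H: 7 × 422 = 2954
  Σ(formed) = 4118 kJ
ΔH = Σ(broken) − Σ(formed) = 4085 − 4118 = −33 kJ

ΔH ≈ −33 kJ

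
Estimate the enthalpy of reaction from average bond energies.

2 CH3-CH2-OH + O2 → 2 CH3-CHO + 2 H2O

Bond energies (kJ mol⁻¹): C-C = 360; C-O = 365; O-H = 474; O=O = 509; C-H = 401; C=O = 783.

ΔH ≈ −473 kJ

Bonds broken (reactants):
  C-C: 2 × 360 = 720
  C-H: 10 × 401 = 4010
  C-O: 2 × 365 = 730
  O-H: 2 × 474 = 948
  O=O: 1 × 509 = 509
  Σ(broken) = 6917 kJ
Bonds formed (products):
  C-C: 2 × 360 = 720
  C-H: 8 × 401 = 3208
  C=O: 2 × 783 = 1566
  O-H: 4 × 474 = 1896
  Σ(formed) = 7390 kJ
ΔH = Σ(broken) − Σ(formed) = 6917 − 7390 = −473 kJ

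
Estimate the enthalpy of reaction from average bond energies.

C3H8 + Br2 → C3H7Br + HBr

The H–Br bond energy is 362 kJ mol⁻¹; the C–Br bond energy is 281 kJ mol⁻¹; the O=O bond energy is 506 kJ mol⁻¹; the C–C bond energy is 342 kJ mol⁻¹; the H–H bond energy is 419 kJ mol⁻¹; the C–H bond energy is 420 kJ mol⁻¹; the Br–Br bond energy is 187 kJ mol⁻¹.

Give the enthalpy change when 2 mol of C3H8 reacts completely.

ΔH = −72 kJ

Bonds broken (reactants):
  Br–Br: 1 × 187 = 187
  C–C: 2 × 342 = 684
  C–H: 8 × 420 = 3360
  Σ(broken) = 4231 kJ
Bonds formed (products):
  C–Br: 1 × 281 = 281
  C–C: 2 × 342 = 684
  C–H: 7 × 420 = 2940
  H–Br: 1 × 362 = 362
  Σ(formed) = 4267 kJ
ΔH = Σ(broken) − Σ(formed) = 4231 − 4267 = −36 kJ
For 2× the reaction as written: 2 × (−36) = −72 kJ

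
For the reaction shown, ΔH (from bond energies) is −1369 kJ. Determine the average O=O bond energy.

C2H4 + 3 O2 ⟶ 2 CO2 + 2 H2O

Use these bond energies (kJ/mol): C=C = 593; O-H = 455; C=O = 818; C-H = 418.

Let D be the O=O bond energy.
Σ(broken) = 4×418 + 1×593 + 3×D = 2265 + 3D
Σ(formed) = 4×818 + 4×455 = 5092
ΔH = Σ(broken) − Σ(formed) = (2265 + 3D) − (5092) = −2827 + 3D
Setting this equal to −1369 kJ gives 3D = 1458, so D = 486 kJ/mol.

D(O=O) ≈ 486 kJ/mol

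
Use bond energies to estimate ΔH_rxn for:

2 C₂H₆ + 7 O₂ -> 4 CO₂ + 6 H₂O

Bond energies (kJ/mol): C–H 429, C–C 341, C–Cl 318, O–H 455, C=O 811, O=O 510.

Bonds broken (reactants):
  C–C: 2 × 341 = 682
  C–H: 12 × 429 = 5148
  O=O: 7 × 510 = 3570
  Σ(broken) = 9400 kJ
Bonds formed (products):
  C=O: 8 × 811 = 6488
  O–H: 12 × 455 = 5460
  Σ(formed) = 11948 kJ
ΔH = Σ(broken) − Σ(formed) = 9400 − 11948 = −2548 kJ

ΔH ≈ −2548 kJ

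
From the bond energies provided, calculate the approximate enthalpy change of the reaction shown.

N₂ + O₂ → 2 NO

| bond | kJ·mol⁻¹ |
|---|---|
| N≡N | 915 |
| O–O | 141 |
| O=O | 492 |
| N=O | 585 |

ΔH ≈ +237 kJ

Bonds broken (reactants):
  N≡N: 1 × 915 = 915
  O=O: 1 × 492 = 492
  Σ(broken) = 1407 kJ
Bonds formed (products):
  N=O: 2 × 585 = 1170
  Σ(formed) = 1170 kJ
ΔH = Σ(broken) − Σ(formed) = 1407 − 1170 = +237 kJ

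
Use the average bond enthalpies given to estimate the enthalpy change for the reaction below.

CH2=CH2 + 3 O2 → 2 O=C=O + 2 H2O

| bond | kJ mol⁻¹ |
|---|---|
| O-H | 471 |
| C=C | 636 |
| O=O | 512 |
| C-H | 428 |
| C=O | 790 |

ΔH ≈ −1160 kJ

Bonds broken (reactants):
  C-H: 4 × 428 = 1712
  C=C: 1 × 636 = 636
  O=O: 3 × 512 = 1536
  Σ(broken) = 3884 kJ
Bonds formed (products):
  C=O: 4 × 790 = 3160
  O-H: 4 × 471 = 1884
  Σ(formed) = 5044 kJ
ΔH = Σ(broken) − Σ(formed) = 3884 − 5044 = −1160 kJ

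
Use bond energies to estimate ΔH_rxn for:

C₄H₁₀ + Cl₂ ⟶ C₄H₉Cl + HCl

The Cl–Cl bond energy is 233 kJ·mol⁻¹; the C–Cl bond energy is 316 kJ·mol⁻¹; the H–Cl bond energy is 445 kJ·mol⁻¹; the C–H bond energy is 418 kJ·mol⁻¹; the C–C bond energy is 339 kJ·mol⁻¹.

Bonds broken (reactants):
  C–C: 3 × 339 = 1017
  C–H: 10 × 418 = 4180
  Cl–Cl: 1 × 233 = 233
  Σ(broken) = 5430 kJ
Bonds formed (products):
  C–C: 3 × 339 = 1017
  C–Cl: 1 × 316 = 316
  C–H: 9 × 418 = 3762
  H–Cl: 1 × 445 = 445
  Σ(formed) = 5540 kJ
ΔH = Σ(broken) − Σ(formed) = 5430 − 5540 = −110 kJ

ΔH ≈ −110 kJ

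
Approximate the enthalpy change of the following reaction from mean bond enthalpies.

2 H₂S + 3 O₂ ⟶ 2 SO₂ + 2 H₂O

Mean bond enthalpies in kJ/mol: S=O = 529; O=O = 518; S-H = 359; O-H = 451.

ΔH ≈ −930 kJ

Bonds broken (reactants):
  O=O: 3 × 518 = 1554
  S-H: 4 × 359 = 1436
  Σ(broken) = 2990 kJ
Bonds formed (products):
  O-H: 4 × 451 = 1804
  S=O: 4 × 529 = 2116
  Σ(formed) = 3920 kJ
ΔH = Σ(broken) − Σ(formed) = 2990 − 3920 = −930 kJ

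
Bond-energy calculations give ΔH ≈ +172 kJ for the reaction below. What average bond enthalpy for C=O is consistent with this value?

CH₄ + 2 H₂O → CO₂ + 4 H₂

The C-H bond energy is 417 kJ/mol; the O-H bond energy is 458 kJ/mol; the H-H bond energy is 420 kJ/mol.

D(C=O) ≈ 824 kJ/mol

Let D be the C=O bond energy.
Σ(broken) = 4×417 + 4×458 = 3500
Σ(formed) = 2×D + 4×420 = 1680 + 2D
ΔH = Σ(broken) − Σ(formed) = (3500) − (1680 + 2D) = +1820 − 2D
Setting this equal to +172 kJ gives 2D = 1648, so D = 824 kJ/mol.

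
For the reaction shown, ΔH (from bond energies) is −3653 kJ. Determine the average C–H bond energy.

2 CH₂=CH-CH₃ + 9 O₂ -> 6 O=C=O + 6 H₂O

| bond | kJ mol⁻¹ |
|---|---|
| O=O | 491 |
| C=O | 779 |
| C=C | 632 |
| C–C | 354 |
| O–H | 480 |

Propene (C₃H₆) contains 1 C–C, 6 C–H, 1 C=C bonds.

D(C–H) ≈ 422 kJ/mol

Let D be the C–H bond energy.
Σ(broken) = 2×354 + 12×D + 2×632 + 9×491 = 6391 + 12D
Σ(formed) = 12×779 + 12×480 = 15108
ΔH = Σ(broken) − Σ(formed) = (6391 + 12D) − (15108) = −8717 + 12D
Setting this equal to −3653 kJ gives 12D = 5064, so D = 422 kJ/mol.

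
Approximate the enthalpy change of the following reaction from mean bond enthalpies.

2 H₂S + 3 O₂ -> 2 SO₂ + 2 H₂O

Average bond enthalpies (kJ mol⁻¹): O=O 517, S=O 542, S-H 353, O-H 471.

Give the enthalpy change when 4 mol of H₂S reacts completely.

Bonds broken (reactants):
  O=O: 3 × 517 = 1551
  S-H: 4 × 353 = 1412
  Σ(broken) = 2963 kJ
Bonds formed (products):
  O-H: 4 × 471 = 1884
  S=O: 4 × 542 = 2168
  Σ(formed) = 4052 kJ
ΔH = Σ(broken) − Σ(formed) = 2963 − 4052 = −1089 kJ
For 2× the reaction as written: 2 × (−1089) = −2178 kJ

ΔH = −2178 kJ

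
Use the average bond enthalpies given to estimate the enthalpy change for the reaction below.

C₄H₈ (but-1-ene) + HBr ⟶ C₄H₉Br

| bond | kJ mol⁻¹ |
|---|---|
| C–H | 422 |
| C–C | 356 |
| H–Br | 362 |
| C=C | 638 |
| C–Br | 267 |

Bonds broken (reactants):
  C–C: 2 × 356 = 712
  C–H: 8 × 422 = 3376
  C=C: 1 × 638 = 638
  H–Br: 1 × 362 = 362
  Σ(broken) = 5088 kJ
Bonds formed (products):
  C–Br: 1 × 267 = 267
  C–C: 3 × 356 = 1068
  C–H: 9 × 422 = 3798
  Σ(formed) = 5133 kJ
ΔH = Σ(broken) − Σ(formed) = 5088 − 5133 = −45 kJ

ΔH ≈ −45 kJ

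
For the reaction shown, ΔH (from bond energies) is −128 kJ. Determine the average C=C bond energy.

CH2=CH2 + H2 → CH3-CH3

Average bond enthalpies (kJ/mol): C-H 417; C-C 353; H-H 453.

D(C=C) ≈ 606 kJ/mol

Let D be the C=C bond energy.
Σ(broken) = 4×417 + 1×D + 1×453 = 2121 + D
Σ(formed) = 1×353 + 6×417 = 2855
ΔH = Σ(broken) − Σ(formed) = (2121 + D) − (2855) = −734 + D
Setting this equal to −128 kJ gives D = 606 kJ/mol.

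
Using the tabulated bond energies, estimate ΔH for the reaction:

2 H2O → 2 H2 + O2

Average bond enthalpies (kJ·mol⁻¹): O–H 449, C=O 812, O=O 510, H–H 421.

ΔH ≈ +444 kJ

Bonds broken (reactants):
  O–H: 4 × 449 = 1796
  Σ(broken) = 1796 kJ
Bonds formed (products):
  H–H: 2 × 421 = 842
  O=O: 1 × 510 = 510
  Σ(formed) = 1352 kJ
ΔH = Σ(broken) − Σ(formed) = 1796 − 1352 = +444 kJ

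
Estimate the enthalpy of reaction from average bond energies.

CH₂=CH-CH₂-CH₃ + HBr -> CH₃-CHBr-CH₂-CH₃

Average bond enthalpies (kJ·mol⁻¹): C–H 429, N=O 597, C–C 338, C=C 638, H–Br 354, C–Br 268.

Bonds broken (reactants):
  C–C: 2 × 338 = 676
  C–H: 8 × 429 = 3432
  C=C: 1 × 638 = 638
  H–Br: 1 × 354 = 354
  Σ(broken) = 5100 kJ
Bonds formed (products):
  C–Br: 1 × 268 = 268
  C–C: 3 × 338 = 1014
  C–H: 9 × 429 = 3861
  Σ(formed) = 5143 kJ
ΔH = Σ(broken) − Σ(formed) = 5100 − 5143 = −43 kJ

ΔH ≈ −43 kJ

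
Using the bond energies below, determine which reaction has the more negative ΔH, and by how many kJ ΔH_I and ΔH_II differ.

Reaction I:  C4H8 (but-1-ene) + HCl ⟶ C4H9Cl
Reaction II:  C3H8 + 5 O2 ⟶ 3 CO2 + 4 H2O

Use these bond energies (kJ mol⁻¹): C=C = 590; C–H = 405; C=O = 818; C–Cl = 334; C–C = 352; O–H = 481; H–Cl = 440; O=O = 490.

Reaction II, by 2301 kJ

Reaction I:
  Bonds broken (reactants):
    C–C: 2 × 352 = 704
    C–H: 8 × 405 = 3240
    C=C: 1 × 590 = 590
    H–Cl: 1 × 440 = 440
    Σ(broken) = 4974 kJ
  Bonds formed (products):
    C–C: 3 × 352 = 1056
    C–Cl: 1 × 334 = 334
    C–H: 9 × 405 = 3645
    Σ(formed) = 5035 kJ
  ΔH_I = 4974 − 5035 = −61 kJ
Reaction II:
  Bonds broken (reactants):
    C–C: 2 × 352 = 704
    C–H: 8 × 405 = 3240
    O=O: 5 × 490 = 2450
    Σ(broken) = 6394 kJ
  Bonds formed (products):
    C=O: 6 × 818 = 4908
    O–H: 8 × 481 = 3848
    Σ(formed) = 8756 kJ
  ΔH_II = 6394 − 8756 = −2362 kJ
ΔH_I − ΔH_II = +2301 kJ, so reaction II has the more negative ΔH; |ΔH_I − ΔH_II| = 2301 kJ.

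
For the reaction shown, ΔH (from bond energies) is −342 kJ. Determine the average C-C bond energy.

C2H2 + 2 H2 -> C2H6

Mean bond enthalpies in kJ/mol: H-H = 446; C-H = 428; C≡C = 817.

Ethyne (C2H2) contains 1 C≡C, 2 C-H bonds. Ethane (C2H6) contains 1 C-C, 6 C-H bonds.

D(C-C) ≈ 339 kJ/mol

Let D be the C-C bond energy.
Σ(broken) = 1×817 + 2×428 + 2×446 = 2565
Σ(formed) = 1×D + 6×428 = 2568 + D
ΔH = Σ(broken) − Σ(formed) = (2565) − (2568 + D) = −3 − D
Setting this equal to −342 kJ gives D = 339 kJ/mol.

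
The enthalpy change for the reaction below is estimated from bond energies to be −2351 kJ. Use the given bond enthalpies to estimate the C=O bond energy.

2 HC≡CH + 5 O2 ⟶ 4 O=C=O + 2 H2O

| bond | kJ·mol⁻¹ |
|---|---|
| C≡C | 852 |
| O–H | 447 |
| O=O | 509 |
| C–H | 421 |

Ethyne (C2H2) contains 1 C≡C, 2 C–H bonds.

Let D be the C=O bond energy.
Σ(broken) = 2×852 + 4×421 + 5×509 = 5933
Σ(formed) = 8×D + 4×447 = 1788 + 8D
ΔH = Σ(broken) − Σ(formed) = (5933) − (1788 + 8D) = +4145 − 8D
Setting this equal to −2351 kJ gives 8D = 6496, so D = 812 kJ/mol.

D(C=O) ≈ 812 kJ/mol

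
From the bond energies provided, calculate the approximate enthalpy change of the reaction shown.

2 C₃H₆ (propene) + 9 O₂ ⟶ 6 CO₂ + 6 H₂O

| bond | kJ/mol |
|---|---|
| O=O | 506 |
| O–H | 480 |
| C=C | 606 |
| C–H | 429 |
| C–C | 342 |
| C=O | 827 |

Bonds broken (reactants):
  C–C: 2 × 342 = 684
  C–H: 12 × 429 = 5148
  C=C: 2 × 606 = 1212
  O=O: 9 × 506 = 4554
  Σ(broken) = 11598 kJ
Bonds formed (products):
  C=O: 12 × 827 = 9924
  O–H: 12 × 480 = 5760
  Σ(formed) = 15684 kJ
ΔH = Σ(broken) − Σ(formed) = 11598 − 15684 = −4086 kJ

ΔH ≈ −4086 kJ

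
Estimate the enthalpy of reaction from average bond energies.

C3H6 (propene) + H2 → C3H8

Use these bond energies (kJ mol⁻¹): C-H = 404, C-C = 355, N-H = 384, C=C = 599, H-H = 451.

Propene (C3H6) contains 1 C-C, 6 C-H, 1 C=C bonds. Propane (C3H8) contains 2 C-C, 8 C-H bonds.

Bonds broken (reactants):
  C-C: 1 × 355 = 355
  C-H: 6 × 404 = 2424
  C=C: 1 × 599 = 599
  H-H: 1 × 451 = 451
  Σ(broken) = 3829 kJ
Bonds formed (products):
  C-C: 2 × 355 = 710
  C-H: 8 × 404 = 3232
  Σ(formed) = 3942 kJ
ΔH = Σ(broken) − Σ(formed) = 3829 − 3942 = −113 kJ

ΔH ≈ −113 kJ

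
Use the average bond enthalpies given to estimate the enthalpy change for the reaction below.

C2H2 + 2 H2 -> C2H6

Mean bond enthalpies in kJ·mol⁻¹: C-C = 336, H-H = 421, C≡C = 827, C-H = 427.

ΔH ≈ −375 kJ

Bonds broken (reactants):
  C≡C: 1 × 827 = 827
  C-H: 2 × 427 = 854
  H-H: 2 × 421 = 842
  Σ(broken) = 2523 kJ
Bonds formed (products):
  C-C: 1 × 336 = 336
  C-H: 6 × 427 = 2562
  Σ(formed) = 2898 kJ
ΔH = Σ(broken) − Σ(formed) = 2523 − 2898 = −375 kJ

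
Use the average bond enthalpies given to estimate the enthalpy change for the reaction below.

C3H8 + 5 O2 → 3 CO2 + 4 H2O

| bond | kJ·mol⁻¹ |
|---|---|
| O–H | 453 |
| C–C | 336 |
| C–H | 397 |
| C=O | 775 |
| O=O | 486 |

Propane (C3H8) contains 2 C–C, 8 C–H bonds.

ΔH ≈ −1996 kJ

Bonds broken (reactants):
  C–C: 2 × 336 = 672
  C–H: 8 × 397 = 3176
  O=O: 5 × 486 = 2430
  Σ(broken) = 6278 kJ
Bonds formed (products):
  C=O: 6 × 775 = 4650
  O–H: 8 × 453 = 3624
  Σ(formed) = 8274 kJ
ΔH = Σ(broken) − Σ(formed) = 6278 − 8274 = −1996 kJ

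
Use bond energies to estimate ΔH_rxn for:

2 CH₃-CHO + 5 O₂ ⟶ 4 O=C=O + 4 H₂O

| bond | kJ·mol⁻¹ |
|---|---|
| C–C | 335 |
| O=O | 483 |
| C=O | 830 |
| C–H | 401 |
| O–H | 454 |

ΔH ≈ −2319 kJ

Bonds broken (reactants):
  C–C: 2 × 335 = 670
  C–H: 8 × 401 = 3208
  C=O: 2 × 830 = 1660
  O=O: 5 × 483 = 2415
  Σ(broken) = 7953 kJ
Bonds formed (products):
  C=O: 8 × 830 = 6640
  O–H: 8 × 454 = 3632
  Σ(formed) = 10272 kJ
ΔH = Σ(broken) − Σ(formed) = 7953 − 10272 = −2319 kJ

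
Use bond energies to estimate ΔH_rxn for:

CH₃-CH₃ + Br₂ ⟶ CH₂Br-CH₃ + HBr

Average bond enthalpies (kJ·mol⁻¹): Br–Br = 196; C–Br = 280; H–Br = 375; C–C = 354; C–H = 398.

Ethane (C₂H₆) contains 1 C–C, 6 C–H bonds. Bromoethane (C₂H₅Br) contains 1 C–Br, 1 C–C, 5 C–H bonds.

ΔH ≈ −61 kJ

Bonds broken (reactants):
  Br–Br: 1 × 196 = 196
  C–C: 1 × 354 = 354
  C–H: 6 × 398 = 2388
  Σ(broken) = 2938 kJ
Bonds formed (products):
  C–Br: 1 × 280 = 280
  C–C: 1 × 354 = 354
  C–H: 5 × 398 = 1990
  H–Br: 1 × 375 = 375
  Σ(formed) = 2999 kJ
ΔH = Σ(broken) − Σ(formed) = 2938 − 2999 = −61 kJ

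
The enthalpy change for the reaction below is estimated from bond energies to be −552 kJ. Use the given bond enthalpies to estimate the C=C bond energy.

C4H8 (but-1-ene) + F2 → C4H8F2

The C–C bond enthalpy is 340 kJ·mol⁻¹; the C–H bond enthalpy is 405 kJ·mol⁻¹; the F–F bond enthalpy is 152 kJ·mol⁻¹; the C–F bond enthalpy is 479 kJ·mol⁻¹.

D(C=C) ≈ 594 kJ/mol

Let D be the C=C bond energy.
Σ(broken) = 2×340 + 8×405 + 1×D + 1×152 = 4072 + D
Σ(formed) = 3×340 + 2×479 + 8×405 = 5218
ΔH = Σ(broken) − Σ(formed) = (4072 + D) − (5218) = −1146 + D
Setting this equal to −552 kJ gives D = 594 kJ/mol.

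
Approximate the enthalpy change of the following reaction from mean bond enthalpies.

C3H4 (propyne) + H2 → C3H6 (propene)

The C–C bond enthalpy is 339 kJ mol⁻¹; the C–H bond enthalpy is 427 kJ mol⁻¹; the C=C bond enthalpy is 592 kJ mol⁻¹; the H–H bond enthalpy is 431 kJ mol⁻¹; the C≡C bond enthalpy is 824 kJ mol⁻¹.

Bonds broken (reactants):
  C≡C: 1 × 824 = 824
  C–C: 1 × 339 = 339
  C–H: 4 × 427 = 1708
  H–H: 1 × 431 = 431
  Σ(broken) = 3302 kJ
Bonds formed (products):
  C–C: 1 × 339 = 339
  C–H: 6 × 427 = 2562
  C=C: 1 × 592 = 592
  Σ(formed) = 3493 kJ
ΔH = Σ(broken) − Σ(formed) = 3302 − 3493 = −191 kJ

ΔH ≈ −191 kJ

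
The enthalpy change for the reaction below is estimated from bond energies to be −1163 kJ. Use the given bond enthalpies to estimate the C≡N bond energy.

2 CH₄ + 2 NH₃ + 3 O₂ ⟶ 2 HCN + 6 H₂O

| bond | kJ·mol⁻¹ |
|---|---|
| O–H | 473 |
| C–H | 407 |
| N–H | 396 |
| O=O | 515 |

D(C≡N) ≈ 925 kJ/mol

Let D be the C≡N bond energy.
Σ(broken) = 8×407 + 6×396 + 3×515 = 7177
Σ(formed) = 2×D + 2×407 + 12×473 = 6490 + 2D
ΔH = Σ(broken) − Σ(formed) = (7177) − (6490 + 2D) = +687 − 2D
Setting this equal to −1163 kJ gives 2D = 1850, so D = 925 kJ/mol.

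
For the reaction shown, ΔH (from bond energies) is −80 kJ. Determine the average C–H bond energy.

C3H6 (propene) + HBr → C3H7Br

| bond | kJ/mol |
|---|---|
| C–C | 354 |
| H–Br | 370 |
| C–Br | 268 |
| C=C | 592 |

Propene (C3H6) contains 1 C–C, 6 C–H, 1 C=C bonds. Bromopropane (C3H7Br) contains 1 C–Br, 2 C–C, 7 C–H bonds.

D(C–H) ≈ 420 kJ/mol

Let D be the C–H bond energy.
Σ(broken) = 1×354 + 6×D + 1×592 + 1×370 = 1316 + 6D
Σ(formed) = 1×268 + 2×354 + 7×D = 976 + 7D
ΔH = Σ(broken) − Σ(formed) = (1316 + 6D) − (976 + 7D) = +340 − D
Setting this equal to −80 kJ gives D = 420 kJ/mol.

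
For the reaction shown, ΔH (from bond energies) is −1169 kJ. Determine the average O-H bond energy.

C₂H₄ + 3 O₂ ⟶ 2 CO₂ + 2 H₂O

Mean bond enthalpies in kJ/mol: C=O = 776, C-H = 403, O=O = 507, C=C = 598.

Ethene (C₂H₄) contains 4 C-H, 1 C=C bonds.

D(O-H) ≈ 449 kJ/mol

Let D be the O-H bond energy.
Σ(broken) = 4×403 + 1×598 + 3×507 = 3731
Σ(formed) = 4×776 + 4×D = 3104 + 4D
ΔH = Σ(broken) − Σ(formed) = (3731) − (3104 + 4D) = +627 − 4D
Setting this equal to −1169 kJ gives 4D = 1796, so D = 449 kJ/mol.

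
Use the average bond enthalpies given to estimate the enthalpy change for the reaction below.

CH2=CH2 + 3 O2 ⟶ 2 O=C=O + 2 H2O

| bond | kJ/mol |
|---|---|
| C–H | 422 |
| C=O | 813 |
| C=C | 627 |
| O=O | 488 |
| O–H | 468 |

Bonds broken (reactants):
  C–H: 4 × 422 = 1688
  C=C: 1 × 627 = 627
  O=O: 3 × 488 = 1464
  Σ(broken) = 3779 kJ
Bonds formed (products):
  C=O: 4 × 813 = 3252
  O–H: 4 × 468 = 1872
  Σ(formed) = 5124 kJ
ΔH = Σ(broken) − Σ(formed) = 3779 − 5124 = −1345 kJ

ΔH ≈ −1345 kJ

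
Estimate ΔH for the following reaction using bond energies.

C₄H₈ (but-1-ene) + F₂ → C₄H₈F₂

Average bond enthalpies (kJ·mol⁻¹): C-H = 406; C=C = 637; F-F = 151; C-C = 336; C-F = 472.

Bonds broken (reactants):
  C-C: 2 × 336 = 672
  C-H: 8 × 406 = 3248
  C=C: 1 × 637 = 637
  F-F: 1 × 151 = 151
  Σ(broken) = 4708 kJ
Bonds formed (products):
  C-C: 3 × 336 = 1008
  C-F: 2 × 472 = 944
  C-H: 8 × 406 = 3248
  Σ(formed) = 5200 kJ
ΔH = Σ(broken) − Σ(formed) = 4708 − 5200 = −492 kJ

ΔH ≈ −492 kJ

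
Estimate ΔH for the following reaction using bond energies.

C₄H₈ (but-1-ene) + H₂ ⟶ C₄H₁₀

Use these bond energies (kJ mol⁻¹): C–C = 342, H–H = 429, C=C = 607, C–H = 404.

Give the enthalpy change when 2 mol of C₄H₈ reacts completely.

Bonds broken (reactants):
  C–C: 2 × 342 = 684
  C–H: 8 × 404 = 3232
  C=C: 1 × 607 = 607
  H–H: 1 × 429 = 429
  Σ(broken) = 4952 kJ
Bonds formed (products):
  C–C: 3 × 342 = 1026
  C–H: 10 × 404 = 4040
  Σ(formed) = 5066 kJ
ΔH = Σ(broken) − Σ(formed) = 4952 − 5066 = −114 kJ
For 2× the reaction as written: 2 × (−114) = −228 kJ

ΔH = −228 kJ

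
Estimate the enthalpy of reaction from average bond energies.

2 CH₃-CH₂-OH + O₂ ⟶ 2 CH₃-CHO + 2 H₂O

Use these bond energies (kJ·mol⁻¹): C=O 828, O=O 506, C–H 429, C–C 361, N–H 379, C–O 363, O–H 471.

ΔH ≈ −508 kJ

Bonds broken (reactants):
  C–C: 2 × 361 = 722
  C–H: 10 × 429 = 4290
  C–O: 2 × 363 = 726
  O–H: 2 × 471 = 942
  O=O: 1 × 506 = 506
  Σ(broken) = 7186 kJ
Bonds formed (products):
  C–C: 2 × 361 = 722
  C–H: 8 × 429 = 3432
  C=O: 2 × 828 = 1656
  O–H: 4 × 471 = 1884
  Σ(formed) = 7694 kJ
ΔH = Σ(broken) − Σ(formed) = 7186 − 7694 = −508 kJ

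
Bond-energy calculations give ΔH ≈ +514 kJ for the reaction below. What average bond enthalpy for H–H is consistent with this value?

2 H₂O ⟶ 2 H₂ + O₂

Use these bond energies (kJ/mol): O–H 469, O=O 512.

Let D be the H–H bond energy.
Σ(broken) = 4×469 = 1876
Σ(formed) = 2×D + 1×512 = 512 + 2D
ΔH = Σ(broken) − Σ(formed) = (1876) − (512 + 2D) = +1364 − 2D
Setting this equal to +514 kJ gives 2D = 850, so D = 425 kJ/mol.

D(H–H) ≈ 425 kJ/mol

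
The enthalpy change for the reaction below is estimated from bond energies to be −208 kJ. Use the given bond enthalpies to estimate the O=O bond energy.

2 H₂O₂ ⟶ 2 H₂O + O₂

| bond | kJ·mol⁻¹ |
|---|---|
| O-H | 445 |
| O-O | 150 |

D(O=O) ≈ 508 kJ/mol

Let D be the O=O bond energy.
Σ(broken) = 4×445 + 2×150 = 2080
Σ(formed) = 4×445 + 1×D = 1780 + D
ΔH = Σ(broken) − Σ(formed) = (2080) − (1780 + D) = +300 − D
Setting this equal to −208 kJ gives D = 508 kJ/mol.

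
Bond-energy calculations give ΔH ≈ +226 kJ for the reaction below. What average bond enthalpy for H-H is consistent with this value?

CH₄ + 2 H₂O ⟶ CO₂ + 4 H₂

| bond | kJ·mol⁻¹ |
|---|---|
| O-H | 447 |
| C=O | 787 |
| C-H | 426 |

D(H-H) ≈ 423 kJ/mol

Let D be the H-H bond energy.
Σ(broken) = 4×426 + 4×447 = 3492
Σ(formed) = 2×787 + 4×D = 1574 + 4D
ΔH = Σ(broken) − Σ(formed) = (3492) − (1574 + 4D) = +1918 − 4D
Setting this equal to +226 kJ gives 4D = 1692, so D = 423 kJ/mol.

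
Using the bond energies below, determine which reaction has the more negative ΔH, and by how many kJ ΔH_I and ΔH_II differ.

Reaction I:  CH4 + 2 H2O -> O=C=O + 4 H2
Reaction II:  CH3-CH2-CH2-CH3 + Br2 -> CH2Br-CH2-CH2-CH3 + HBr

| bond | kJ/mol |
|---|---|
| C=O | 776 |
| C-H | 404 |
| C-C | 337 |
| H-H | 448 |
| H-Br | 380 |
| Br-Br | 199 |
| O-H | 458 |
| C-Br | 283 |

Reaction I:
  Bonds broken (reactants):
    C-H: 4 × 404 = 1616
    O-H: 4 × 458 = 1832
    Σ(broken) = 3448 kJ
  Bonds formed (products):
    C=O: 2 × 776 = 1552
    H-H: 4 × 448 = 1792
    Σ(formed) = 3344 kJ
  ΔH_I = 3448 − 3344 = +104 kJ
Reaction II:
  Bonds broken (reactants):
    Br-Br: 1 × 199 = 199
    C-C: 3 × 337 = 1011
    C-H: 10 × 404 = 4040
    Σ(broken) = 5250 kJ
  Bonds formed (products):
    C-Br: 1 × 283 = 283
    C-C: 3 × 337 = 1011
    C-H: 9 × 404 = 3636
    H-Br: 1 × 380 = 380
    Σ(formed) = 5310 kJ
  ΔH_II = 5250 − 5310 = −60 kJ
ΔH_I − ΔH_II = +164 kJ, so reaction II has the more negative ΔH; |ΔH_I − ΔH_II| = 164 kJ.

Reaction II, by 164 kJ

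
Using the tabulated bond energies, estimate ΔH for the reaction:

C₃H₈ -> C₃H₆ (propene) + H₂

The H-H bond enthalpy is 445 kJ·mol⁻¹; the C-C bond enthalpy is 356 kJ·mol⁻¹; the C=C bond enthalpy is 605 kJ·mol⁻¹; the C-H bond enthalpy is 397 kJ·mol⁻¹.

ΔH ≈ +100 kJ

Bonds broken (reactants):
  C-C: 2 × 356 = 712
  C-H: 8 × 397 = 3176
  Σ(broken) = 3888 kJ
Bonds formed (products):
  C-C: 1 × 356 = 356
  C-H: 6 × 397 = 2382
  C=C: 1 × 605 = 605
  H-H: 1 × 445 = 445
  Σ(formed) = 3788 kJ
ΔH = Σ(broken) − Σ(formed) = 3888 − 3788 = +100 kJ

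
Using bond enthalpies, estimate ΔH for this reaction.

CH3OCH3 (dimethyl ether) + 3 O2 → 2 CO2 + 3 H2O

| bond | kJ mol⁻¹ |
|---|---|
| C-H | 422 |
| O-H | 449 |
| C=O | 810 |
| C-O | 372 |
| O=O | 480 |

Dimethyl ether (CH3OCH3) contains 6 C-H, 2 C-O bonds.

Bonds broken (reactants):
  C-H: 6 × 422 = 2532
  C-O: 2 × 372 = 744
  O=O: 3 × 480 = 1440
  Σ(broken) = 4716 kJ
Bonds formed (products):
  C=O: 4 × 810 = 3240
  O-H: 6 × 449 = 2694
  Σ(formed) = 5934 kJ
ΔH = Σ(broken) − Σ(formed) = 4716 − 5934 = −1218 kJ

ΔH ≈ −1218 kJ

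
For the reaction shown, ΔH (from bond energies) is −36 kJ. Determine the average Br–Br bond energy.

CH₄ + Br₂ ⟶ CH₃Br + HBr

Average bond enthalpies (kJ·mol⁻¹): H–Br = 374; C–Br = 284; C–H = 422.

D(Br–Br) ≈ 200 kJ/mol

Let D be the Br–Br bond energy.
Σ(broken) = 1×D + 4×422 = 1688 + D
Σ(formed) = 1×284 + 3×422 + 1×374 = 1924
ΔH = Σ(broken) − Σ(formed) = (1688 + D) − (1924) = −236 + D
Setting this equal to −36 kJ gives D = 200 kJ/mol.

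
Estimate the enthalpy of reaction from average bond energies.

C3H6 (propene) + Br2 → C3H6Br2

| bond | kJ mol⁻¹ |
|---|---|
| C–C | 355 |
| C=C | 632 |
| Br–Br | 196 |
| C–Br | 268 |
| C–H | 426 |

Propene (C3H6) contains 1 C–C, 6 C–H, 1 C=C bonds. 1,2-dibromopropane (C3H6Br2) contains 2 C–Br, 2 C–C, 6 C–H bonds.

ΔH ≈ −63 kJ

Bonds broken (reactants):
  Br–Br: 1 × 196 = 196
  C–C: 1 × 355 = 355
  C–H: 6 × 426 = 2556
  C=C: 1 × 632 = 632
  Σ(broken) = 3739 kJ
Bonds formed (products):
  C–Br: 2 × 268 = 536
  C–C: 2 × 355 = 710
  C–H: 6 × 426 = 2556
  Σ(formed) = 3802 kJ
ΔH = Σ(broken) − Σ(formed) = 3739 − 3802 = −63 kJ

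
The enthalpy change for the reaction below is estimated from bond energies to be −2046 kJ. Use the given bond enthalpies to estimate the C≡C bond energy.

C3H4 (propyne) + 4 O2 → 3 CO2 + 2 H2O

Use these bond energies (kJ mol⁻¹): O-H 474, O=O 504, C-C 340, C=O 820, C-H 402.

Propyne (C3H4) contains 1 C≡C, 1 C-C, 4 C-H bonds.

D(C≡C) ≈ 806 kJ/mol

Let D be the C≡C bond energy.
Σ(broken) = 1×D + 1×340 + 4×402 + 4×504 = 3964 + D
Σ(formed) = 6×820 + 4×474 = 6816
ΔH = Σ(broken) − Σ(formed) = (3964 + D) − (6816) = −2852 + D
Setting this equal to −2046 kJ gives D = 806 kJ/mol.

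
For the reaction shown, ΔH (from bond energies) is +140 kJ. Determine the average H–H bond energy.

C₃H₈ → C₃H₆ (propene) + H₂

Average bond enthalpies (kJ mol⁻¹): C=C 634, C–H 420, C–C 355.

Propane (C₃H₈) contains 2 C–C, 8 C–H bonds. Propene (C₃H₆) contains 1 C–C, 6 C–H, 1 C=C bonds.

Let D be the H–H bond energy.
Σ(broken) = 2×355 + 8×420 = 4070
Σ(formed) = 1×355 + 6×420 + 1×634 + 1×D = 3509 + D
ΔH = Σ(broken) − Σ(formed) = (4070) − (3509 + D) = +561 − D
Setting this equal to +140 kJ gives D = 421 kJ/mol.

D(H–H) ≈ 421 kJ/mol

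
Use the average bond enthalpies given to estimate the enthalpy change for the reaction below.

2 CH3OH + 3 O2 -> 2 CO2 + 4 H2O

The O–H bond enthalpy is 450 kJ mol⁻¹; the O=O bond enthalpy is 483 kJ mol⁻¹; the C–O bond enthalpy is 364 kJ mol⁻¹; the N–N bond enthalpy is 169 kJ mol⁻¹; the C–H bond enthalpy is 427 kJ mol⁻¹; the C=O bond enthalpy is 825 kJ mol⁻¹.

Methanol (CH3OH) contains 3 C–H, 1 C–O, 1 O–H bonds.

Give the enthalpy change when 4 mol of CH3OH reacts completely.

ΔH = −2522 kJ

Bonds broken (reactants):
  C–H: 6 × 427 = 2562
  C–O: 2 × 364 = 728
  O–H: 2 × 450 = 900
  O=O: 3 × 483 = 1449
  Σ(broken) = 5639 kJ
Bonds formed (products):
  C=O: 4 × 825 = 3300
  O–H: 8 × 450 = 3600
  Σ(formed) = 6900 kJ
ΔH = Σ(broken) − Σ(formed) = 5639 − 6900 = −1261 kJ
For 2× the reaction as written: 2 × (−1261) = −2522 kJ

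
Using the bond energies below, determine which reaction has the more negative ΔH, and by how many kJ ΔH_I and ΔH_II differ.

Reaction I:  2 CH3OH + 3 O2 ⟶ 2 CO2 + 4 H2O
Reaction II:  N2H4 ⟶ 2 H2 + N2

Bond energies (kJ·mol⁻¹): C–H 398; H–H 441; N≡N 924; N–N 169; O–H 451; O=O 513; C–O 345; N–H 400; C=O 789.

Reaction I, by 1208 kJ

Reaction I:
  Bonds broken (reactants):
    C–H: 6 × 398 = 2388
    C–O: 2 × 345 = 690
    O–H: 2 × 451 = 902
    O=O: 3 × 513 = 1539
    Σ(broken) = 5519 kJ
  Bonds formed (products):
    C=O: 4 × 789 = 3156
    O–H: 8 × 451 = 3608
    Σ(formed) = 6764 kJ
  ΔH_I = 5519 − 6764 = −1245 kJ
Reaction II:
  Bonds broken (reactants):
    N–H: 4 × 400 = 1600
    N–N: 1 × 169 = 169
    Σ(broken) = 1769 kJ
  Bonds formed (products):
    H–H: 2 × 441 = 882
    N≡N: 1 × 924 = 924
    Σ(formed) = 1806 kJ
  ΔH_II = 1769 − 1806 = −37 kJ
ΔH_I − ΔH_II = −1208 kJ, so reaction I has the more negative ΔH; |ΔH_I − ΔH_II| = 1208 kJ.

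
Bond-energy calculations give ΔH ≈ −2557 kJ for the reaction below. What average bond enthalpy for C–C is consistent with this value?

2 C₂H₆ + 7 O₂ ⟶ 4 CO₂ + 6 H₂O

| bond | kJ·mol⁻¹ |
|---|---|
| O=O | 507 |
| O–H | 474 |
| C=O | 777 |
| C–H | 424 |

Let D be the C–C bond energy.
Σ(broken) = 2×D + 12×424 + 7×507 = 8637 + 2D
Σ(formed) = 8×777 + 12×474 = 11904
ΔH = Σ(broken) − Σ(formed) = (8637 + 2D) − (11904) = −3267 + 2D
Setting this equal to −2557 kJ gives 2D = 710, so D = 355 kJ/mol.

D(C–C) ≈ 355 kJ/mol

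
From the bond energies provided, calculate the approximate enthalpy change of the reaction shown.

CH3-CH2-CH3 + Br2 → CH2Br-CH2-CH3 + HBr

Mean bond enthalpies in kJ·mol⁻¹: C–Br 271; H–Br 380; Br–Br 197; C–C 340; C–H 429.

Bonds broken (reactants):
  Br–Br: 1 × 197 = 197
  C–C: 2 × 340 = 680
  C–H: 8 × 429 = 3432
  Σ(broken) = 4309 kJ
Bonds formed (products):
  C–Br: 1 × 271 = 271
  C–C: 2 × 340 = 680
  C–H: 7 × 429 = 3003
  H–Br: 1 × 380 = 380
  Σ(formed) = 4334 kJ
ΔH = Σ(broken) − Σ(formed) = 4309 − 4334 = −25 kJ

ΔH ≈ −25 kJ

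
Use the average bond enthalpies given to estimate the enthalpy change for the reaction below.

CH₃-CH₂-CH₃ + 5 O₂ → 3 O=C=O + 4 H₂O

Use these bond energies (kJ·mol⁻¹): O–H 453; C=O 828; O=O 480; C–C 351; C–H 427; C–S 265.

Bonds broken (reactants):
  C–C: 2 × 351 = 702
  C–H: 8 × 427 = 3416
  O=O: 5 × 480 = 2400
  Σ(broken) = 6518 kJ
Bonds formed (products):
  C=O: 6 × 828 = 4968
  O–H: 8 × 453 = 3624
  Σ(formed) = 8592 kJ
ΔH = Σ(broken) − Σ(formed) = 6518 − 8592 = −2074 kJ

ΔH ≈ −2074 kJ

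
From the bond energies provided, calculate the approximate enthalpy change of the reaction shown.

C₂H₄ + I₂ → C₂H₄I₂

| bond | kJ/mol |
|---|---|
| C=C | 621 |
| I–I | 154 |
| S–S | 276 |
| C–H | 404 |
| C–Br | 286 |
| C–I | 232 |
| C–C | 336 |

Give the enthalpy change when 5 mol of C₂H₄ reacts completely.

Bonds broken (reactants):
  C–H: 4 × 404 = 1616
  C=C: 1 × 621 = 621
  I–I: 1 × 154 = 154
  Σ(broken) = 2391 kJ
Bonds formed (products):
  C–C: 1 × 336 = 336
  C–H: 4 × 404 = 1616
  C–I: 2 × 232 = 464
  Σ(formed) = 2416 kJ
ΔH = Σ(broken) − Σ(formed) = 2391 − 2416 = −25 kJ
For 5× the reaction as written: 5 × (−25) = −125 kJ

ΔH = −125 kJ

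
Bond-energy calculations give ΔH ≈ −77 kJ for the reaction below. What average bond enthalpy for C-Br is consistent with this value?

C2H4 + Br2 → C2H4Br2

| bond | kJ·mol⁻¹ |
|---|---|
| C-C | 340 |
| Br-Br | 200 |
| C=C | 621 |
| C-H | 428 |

Let D be the C-Br bond energy.
Σ(broken) = 1×200 + 4×428 + 1×621 = 2533
Σ(formed) = 2×D + 1×340 + 4×428 = 2052 + 2D
ΔH = Σ(broken) − Σ(formed) = (2533) − (2052 + 2D) = +481 − 2D
Setting this equal to −77 kJ gives 2D = 558, so D = 279 kJ/mol.

D(C-Br) ≈ 279 kJ/mol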